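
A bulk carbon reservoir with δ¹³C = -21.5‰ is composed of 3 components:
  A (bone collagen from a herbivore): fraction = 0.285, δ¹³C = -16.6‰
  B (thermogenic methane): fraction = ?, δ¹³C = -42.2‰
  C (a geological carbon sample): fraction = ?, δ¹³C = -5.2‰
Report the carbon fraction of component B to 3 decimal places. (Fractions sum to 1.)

Let f_B and f_C be the unknown fractions; fractions sum to 1 so f_B + f_C = 0.715.
Mass balance: Σ fᵢ·δᵢ = δ_bulk ⇒ f_B·(-42.2) + f_C·(-5.2) = -21.5 − (-4.731) = -16.769
Substitute f_C = 0.715 − f_B:
f_B·(-42.2 − -5.2) = -16.769 − 0.715×(-5.2) = -13.051
f_B = -13.051 / -37.0 = 0.3527

0.353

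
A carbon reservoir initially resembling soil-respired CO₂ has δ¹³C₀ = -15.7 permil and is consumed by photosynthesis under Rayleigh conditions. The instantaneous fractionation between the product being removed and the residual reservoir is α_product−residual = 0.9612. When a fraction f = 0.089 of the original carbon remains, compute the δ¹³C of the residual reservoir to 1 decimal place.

Rayleigh residual: δ_res = (δ₀ + 1000)·f^(α−1) − 1000
α − 1 = -0.03880
f^(α−1) = 0.089^(-0.03880) = 1.098408
δ_res = (-15.7 + 1000) × 1.098408 − 1000 = 1081.163 − 1000 = 81.16 permil

81.2 permil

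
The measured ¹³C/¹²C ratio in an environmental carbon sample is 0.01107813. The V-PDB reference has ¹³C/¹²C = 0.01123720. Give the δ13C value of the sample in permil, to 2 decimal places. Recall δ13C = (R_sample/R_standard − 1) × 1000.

-14.16 permil

δ13C = (R_sample / R_standard − 1) × 1000
R_sample / R_standard = 0.01107813 / 0.01123720 = 0.985844
δ13C = (0.985844 − 1) × 1000 = -14.156 permil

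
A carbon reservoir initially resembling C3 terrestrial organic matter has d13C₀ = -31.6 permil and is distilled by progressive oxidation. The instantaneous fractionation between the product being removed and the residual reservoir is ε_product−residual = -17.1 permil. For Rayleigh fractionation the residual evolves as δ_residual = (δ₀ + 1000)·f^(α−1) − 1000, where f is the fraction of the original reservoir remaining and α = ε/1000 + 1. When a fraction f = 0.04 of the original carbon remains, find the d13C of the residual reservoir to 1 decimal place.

23.2 permil

Rayleigh residual: δ_res = (δ₀ + 1000)·f^(α−1) − 1000
α = ε/1000 + 1 = 0.98290, so α − 1 = -0.01710
f^(α−1) = 0.04^(-0.01710) = 1.056586
δ_res = (-31.6 + 1000) × 1.056586 − 1000 = 1023.198 − 1000 = 23.20 permil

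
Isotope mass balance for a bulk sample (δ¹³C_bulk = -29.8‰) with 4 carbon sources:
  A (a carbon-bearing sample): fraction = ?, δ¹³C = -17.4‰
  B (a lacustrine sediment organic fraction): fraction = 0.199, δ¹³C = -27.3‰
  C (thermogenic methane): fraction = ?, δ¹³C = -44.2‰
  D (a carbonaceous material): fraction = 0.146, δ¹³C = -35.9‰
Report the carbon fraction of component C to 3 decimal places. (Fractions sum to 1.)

0.288

Let f_C and f_A be the unknown fractions; fractions sum to 1 so f_C + f_A = 0.655.
Mass balance: Σ fᵢ·δᵢ = δ_bulk ⇒ f_C·(-44.2) + f_A·(-17.4) = -29.8 − (-10.674) = -19.126
Substitute f_A = 0.655 − f_C:
f_C·(-44.2 − -17.4) = -19.126 − 0.655×(-17.4) = -7.729
f_C = -7.729 / -26.8 = 0.2884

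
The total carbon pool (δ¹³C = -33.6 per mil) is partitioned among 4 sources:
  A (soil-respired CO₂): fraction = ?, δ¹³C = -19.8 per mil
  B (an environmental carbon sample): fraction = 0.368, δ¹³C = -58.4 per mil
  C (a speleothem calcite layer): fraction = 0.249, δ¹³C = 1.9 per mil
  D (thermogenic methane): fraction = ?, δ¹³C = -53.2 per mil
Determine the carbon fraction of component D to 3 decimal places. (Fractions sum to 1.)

Let f_D and f_A be the unknown fractions; fractions sum to 1 so f_D + f_A = 0.383.
Mass balance: Σ fᵢ·δᵢ = δ_bulk ⇒ f_D·(-53.2) + f_A·(-19.8) = -33.6 − (-21.018) = -12.582
Substitute f_A = 0.383 − f_D:
f_D·(-53.2 − -19.8) = -12.582 − 0.383×(-19.8) = -4.999
f_D = -4.999 / -33.4 = 0.1497

0.150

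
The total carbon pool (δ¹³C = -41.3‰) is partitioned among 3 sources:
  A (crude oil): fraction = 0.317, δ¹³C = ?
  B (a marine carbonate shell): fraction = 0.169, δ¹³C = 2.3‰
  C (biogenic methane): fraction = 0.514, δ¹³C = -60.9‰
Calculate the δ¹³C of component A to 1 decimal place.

-32.8‰

Isotope mass balance: δ_bulk = Σ fᵢ·δᵢ.
-41.3 = 0.317×δ_A + 0.169×(2.3) + 0.514×(-60.9)
0.317·δ_A = -41.3 − (-30.914) = -10.386
δ_A = -10.386 / 0.317 = -32.76‰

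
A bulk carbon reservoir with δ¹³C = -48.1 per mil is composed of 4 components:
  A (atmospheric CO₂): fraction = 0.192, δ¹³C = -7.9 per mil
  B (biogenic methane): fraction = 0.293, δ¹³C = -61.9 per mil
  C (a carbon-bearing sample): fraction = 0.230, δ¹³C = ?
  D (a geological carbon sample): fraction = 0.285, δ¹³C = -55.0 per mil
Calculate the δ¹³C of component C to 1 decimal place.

-55.5 per mil

Isotope mass balance: δ_bulk = Σ fᵢ·δᵢ.
-48.1 = 0.192×(-7.9) + 0.293×(-61.9) + 0.230×δ_C + 0.285×(-55.0)
0.230·δ_C = -48.1 − (-35.328) = -12.772
δ_C = -12.772 / 0.230 = -55.53 per mil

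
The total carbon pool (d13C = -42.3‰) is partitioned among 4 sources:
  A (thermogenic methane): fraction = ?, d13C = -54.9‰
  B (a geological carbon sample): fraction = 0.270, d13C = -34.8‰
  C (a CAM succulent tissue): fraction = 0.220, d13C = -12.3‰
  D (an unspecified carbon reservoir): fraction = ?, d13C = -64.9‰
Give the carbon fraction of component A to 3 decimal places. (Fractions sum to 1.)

0.290

Let f_A and f_D be the unknown fractions; fractions sum to 1 so f_A + f_D = 0.510.
Mass balance: Σ fᵢ·δᵢ = δ_bulk ⇒ f_A·(-54.9) + f_D·(-64.9) = -42.3 − (-12.102) = -30.198
Substitute f_D = 0.510 − f_A:
f_A·(-54.9 − -64.9) = -30.198 − 0.510×(-64.9) = 2.901
f_A = 2.901 / 10.0 = 0.2901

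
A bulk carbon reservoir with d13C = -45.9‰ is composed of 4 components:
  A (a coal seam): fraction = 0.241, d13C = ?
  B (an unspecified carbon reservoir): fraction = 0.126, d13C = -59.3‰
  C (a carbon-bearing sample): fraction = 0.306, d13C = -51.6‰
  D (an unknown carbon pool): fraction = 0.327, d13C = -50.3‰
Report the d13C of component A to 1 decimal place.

-25.7‰

Isotope mass balance: δ_bulk = Σ fᵢ·δᵢ.
-45.9 = 0.241×δ_A + 0.126×(-59.3) + 0.306×(-51.6) + 0.327×(-50.3)
0.241·δ_A = -45.9 − (-39.709) = -6.191
δ_A = -6.191 / 0.241 = -25.69‰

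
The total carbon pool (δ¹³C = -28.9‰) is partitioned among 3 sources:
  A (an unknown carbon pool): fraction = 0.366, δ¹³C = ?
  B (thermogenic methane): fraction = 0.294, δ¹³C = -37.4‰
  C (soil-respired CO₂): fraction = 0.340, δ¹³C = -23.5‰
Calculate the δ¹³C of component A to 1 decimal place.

-27.1‰

Isotope mass balance: δ_bulk = Σ fᵢ·δᵢ.
-28.9 = 0.366×δ_A + 0.294×(-37.4) + 0.340×(-23.5)
0.366·δ_A = -28.9 − (-18.986) = -9.914
δ_A = -9.914 / 0.366 = -27.09‰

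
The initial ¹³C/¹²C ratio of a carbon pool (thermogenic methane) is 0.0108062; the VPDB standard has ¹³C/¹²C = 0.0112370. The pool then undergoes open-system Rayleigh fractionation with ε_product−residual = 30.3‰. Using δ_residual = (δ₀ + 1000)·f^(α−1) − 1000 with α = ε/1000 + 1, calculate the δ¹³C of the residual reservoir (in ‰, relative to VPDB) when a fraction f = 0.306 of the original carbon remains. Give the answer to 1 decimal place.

δ₀ = (0.0108062/0.0112370 − 1)×1000 = (0.961662 − 1)×1000 = -38.338‰
α − 1 = ε/1000 = 0.0303
f^(α−1) = 0.306^(0.0303) = 0.964756
δ_res = (-38.338 + 1000) × 0.964756 − 1000 = 927.769 − 1000 = -72.23‰

-72.2‰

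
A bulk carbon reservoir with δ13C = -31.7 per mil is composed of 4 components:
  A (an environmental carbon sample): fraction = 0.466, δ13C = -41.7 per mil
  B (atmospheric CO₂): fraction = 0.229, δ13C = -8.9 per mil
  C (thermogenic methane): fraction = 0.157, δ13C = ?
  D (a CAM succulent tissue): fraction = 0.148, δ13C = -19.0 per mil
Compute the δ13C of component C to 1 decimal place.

Isotope mass balance: δ_bulk = Σ fᵢ·δᵢ.
-31.7 = 0.466×(-41.7) + 0.229×(-8.9) + 0.157×δ_C + 0.148×(-19.0)
0.157·δ_C = -31.7 − (-24.282) = -7.418
δ_C = -7.418 / 0.157 = -47.25 per mil

-47.2 per mil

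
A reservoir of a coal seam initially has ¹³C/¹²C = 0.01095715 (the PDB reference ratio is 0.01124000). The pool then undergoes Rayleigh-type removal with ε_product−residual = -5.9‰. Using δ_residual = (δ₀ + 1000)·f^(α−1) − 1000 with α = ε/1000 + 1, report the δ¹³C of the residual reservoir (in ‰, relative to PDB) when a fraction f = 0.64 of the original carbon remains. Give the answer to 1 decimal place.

-22.6‰

δ₀ = (0.01095715/0.01124000 − 1)×1000 = (0.974835 − 1)×1000 = -25.165‰
α − 1 = ε/1000 = -0.0059
f^(α−1) = 0.64^(-0.0059) = 1.002637
δ_res = (-25.165 + 1000) × 1.002637 − 1000 = 977.406 − 1000 = -22.59‰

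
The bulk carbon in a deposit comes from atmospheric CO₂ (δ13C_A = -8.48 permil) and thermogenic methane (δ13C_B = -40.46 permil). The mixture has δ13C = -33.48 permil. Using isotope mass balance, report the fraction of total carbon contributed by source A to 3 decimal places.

δ_mix = f_A·δ_A + (1 − f_A)·δ_B  ⇒  f_A = (δ_mix − δ_B)/(δ_A − δ_B)
f_A = (-33.48 − (-40.46)) / (-8.48 − (-40.46))
f_A = 6.98 / 31.98 = 0.2183

0.218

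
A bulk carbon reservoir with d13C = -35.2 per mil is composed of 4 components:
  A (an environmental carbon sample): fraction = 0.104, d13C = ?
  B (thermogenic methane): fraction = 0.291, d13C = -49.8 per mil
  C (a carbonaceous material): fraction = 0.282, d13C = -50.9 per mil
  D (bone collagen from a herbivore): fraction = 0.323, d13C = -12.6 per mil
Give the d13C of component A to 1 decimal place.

Isotope mass balance: δ_bulk = Σ fᵢ·δᵢ.
-35.2 = 0.104×δ_A + 0.291×(-49.8) + 0.282×(-50.9) + 0.323×(-12.6)
0.104·δ_A = -35.2 − (-32.915) = -2.285
δ_A = -2.285 / 0.104 = -21.97 per mil

-22.0 per mil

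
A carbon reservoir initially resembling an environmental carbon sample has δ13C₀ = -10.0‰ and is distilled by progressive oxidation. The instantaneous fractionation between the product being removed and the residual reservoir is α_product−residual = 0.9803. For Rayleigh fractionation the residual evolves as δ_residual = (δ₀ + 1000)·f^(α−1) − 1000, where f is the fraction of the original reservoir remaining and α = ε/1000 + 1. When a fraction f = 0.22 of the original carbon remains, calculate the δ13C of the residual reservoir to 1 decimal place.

Rayleigh residual: δ_res = (δ₀ + 1000)·f^(α−1) − 1000
α − 1 = -0.01970
f^(α−1) = 0.22^(-0.01970) = 1.030278
δ_res = (-10.0 + 1000) × 1.030278 − 1000 = 1019.975 − 1000 = 19.97‰

20.0‰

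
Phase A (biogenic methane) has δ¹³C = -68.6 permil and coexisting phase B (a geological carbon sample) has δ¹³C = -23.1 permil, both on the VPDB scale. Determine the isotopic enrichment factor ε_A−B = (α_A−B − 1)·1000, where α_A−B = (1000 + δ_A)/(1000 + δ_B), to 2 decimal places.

-46.58 permil

α_A−B = (1000 + -68.6) / (1000 + -23.1) = 931.4 / 976.9 = 0.953424
ε_A−B = (0.953424 − 1) × 1000 = -46.576 permil
(The approximation ε ≈ δ_A − δ_B would give -45.5 permil.)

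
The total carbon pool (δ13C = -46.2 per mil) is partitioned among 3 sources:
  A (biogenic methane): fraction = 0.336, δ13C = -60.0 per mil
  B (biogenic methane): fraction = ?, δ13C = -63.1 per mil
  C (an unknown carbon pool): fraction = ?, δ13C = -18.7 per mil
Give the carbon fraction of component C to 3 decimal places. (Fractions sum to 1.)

0.357

Let f_C and f_B be the unknown fractions; fractions sum to 1 so f_C + f_B = 0.664.
Mass balance: Σ fᵢ·δᵢ = δ_bulk ⇒ f_C·(-18.7) + f_B·(-63.1) = -46.2 − (-20.160) = -26.040
Substitute f_B = 0.664 − f_C:
f_C·(-18.7 − -63.1) = -26.040 − 0.664×(-63.1) = 15.858
f_C = 15.858 / 44.4 = 0.3572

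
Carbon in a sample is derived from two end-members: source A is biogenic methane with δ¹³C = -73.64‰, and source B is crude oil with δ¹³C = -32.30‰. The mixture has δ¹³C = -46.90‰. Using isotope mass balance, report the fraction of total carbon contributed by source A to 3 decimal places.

0.353

δ_mix = f_A·δ_A + (1 − f_A)·δ_B  ⇒  f_A = (δ_mix − δ_B)/(δ_A − δ_B)
f_A = (-46.90 − (-32.30)) / (-73.64 − (-32.30))
f_A = -14.60 / -41.34 = 0.3532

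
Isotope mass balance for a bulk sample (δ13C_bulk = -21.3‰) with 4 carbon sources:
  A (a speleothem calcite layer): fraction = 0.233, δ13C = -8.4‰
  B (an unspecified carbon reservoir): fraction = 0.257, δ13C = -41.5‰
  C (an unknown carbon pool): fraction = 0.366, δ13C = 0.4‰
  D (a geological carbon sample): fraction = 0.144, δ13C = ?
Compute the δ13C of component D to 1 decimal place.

Isotope mass balance: δ_bulk = Σ fᵢ·δᵢ.
-21.3 = 0.233×(-8.4) + 0.257×(-41.5) + 0.366×(0.4) + 0.144×δ_D
0.144·δ_D = -21.3 − (-12.476) = -8.824
δ_D = -8.824 / 0.144 = -61.28‰

-61.3‰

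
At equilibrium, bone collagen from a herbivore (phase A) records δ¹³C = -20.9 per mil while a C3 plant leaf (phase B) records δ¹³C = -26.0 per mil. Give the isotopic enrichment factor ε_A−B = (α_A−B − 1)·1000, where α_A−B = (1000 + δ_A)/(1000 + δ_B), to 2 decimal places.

5.24 per mil

α_A−B = (1000 + -20.9) / (1000 + -26.0) = 979.1 / 974.0 = 1.005236
ε_A−B = (1.005236 − 1) × 1000 = 5.236 per mil
(The approximation ε ≈ δ_A − δ_B would give 5.1 per mil.)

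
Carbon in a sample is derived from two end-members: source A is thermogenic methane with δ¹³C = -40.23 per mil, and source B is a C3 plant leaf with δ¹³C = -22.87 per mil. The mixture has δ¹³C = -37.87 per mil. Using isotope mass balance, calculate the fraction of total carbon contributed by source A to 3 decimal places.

δ_mix = f_A·δ_A + (1 − f_A)·δ_B  ⇒  f_A = (δ_mix − δ_B)/(δ_A − δ_B)
f_A = (-37.87 − (-22.87)) / (-40.23 − (-22.87))
f_A = -15.00 / -17.36 = 0.8641

0.864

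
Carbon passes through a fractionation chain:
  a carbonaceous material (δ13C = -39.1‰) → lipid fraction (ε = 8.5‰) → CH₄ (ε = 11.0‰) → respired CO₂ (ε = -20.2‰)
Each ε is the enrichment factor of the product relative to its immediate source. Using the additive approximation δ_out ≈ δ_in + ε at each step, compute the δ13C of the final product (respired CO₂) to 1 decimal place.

-39.8‰

step 1: δ ≈ -39.1 + (8.5) = -30.6‰
step 2: δ ≈ -30.6 + (11.0) = -19.6‰
step 3: δ ≈ -19.6 + (-20.2) = -39.8‰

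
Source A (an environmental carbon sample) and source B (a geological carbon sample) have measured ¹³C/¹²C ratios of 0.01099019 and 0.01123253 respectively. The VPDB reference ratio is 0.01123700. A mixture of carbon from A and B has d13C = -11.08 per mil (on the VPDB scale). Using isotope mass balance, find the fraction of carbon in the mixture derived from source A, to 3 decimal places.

0.495

δ_A = (0.01099019/0.01123700 − 1)×1000 = (0.978036 − 1)×1000 = -21.964 per mil
δ_B = (0.01123253/0.01123700 − 1)×1000 = (0.999602 − 1)×1000 = -0.398 per mil
f_A = (δ_mix − δ_B)/(δ_A − δ_B) = (-11.08 − (-0.398))/(-21.964 − (-0.398))
f_A = -10.682 / -21.566 = 0.4953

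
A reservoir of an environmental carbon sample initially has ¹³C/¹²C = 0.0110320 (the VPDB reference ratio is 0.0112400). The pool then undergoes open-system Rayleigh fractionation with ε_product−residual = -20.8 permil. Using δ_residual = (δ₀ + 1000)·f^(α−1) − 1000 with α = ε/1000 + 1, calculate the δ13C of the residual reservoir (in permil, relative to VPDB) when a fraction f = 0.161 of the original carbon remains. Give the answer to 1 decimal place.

δ₀ = (0.0110320/0.0112400 − 1)×1000 = (0.981495 − 1)×1000 = -18.505 permil
α − 1 = ε/1000 = -0.0208
f^(α−1) = 0.161^(-0.0208) = 1.038719
δ_res = (-18.505 + 1000) × 1.038719 − 1000 = 1019.497 − 1000 = 19.50 permil

19.5 permil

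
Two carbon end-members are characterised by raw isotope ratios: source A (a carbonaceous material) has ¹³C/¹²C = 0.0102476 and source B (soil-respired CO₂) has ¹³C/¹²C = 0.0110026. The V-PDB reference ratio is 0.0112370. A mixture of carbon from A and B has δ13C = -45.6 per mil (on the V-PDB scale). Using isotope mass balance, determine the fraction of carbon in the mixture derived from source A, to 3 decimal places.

0.368

δ_A = (0.0102476/0.0112370 − 1)×1000 = (0.911952 − 1)×1000 = -88.048 per mil
δ_B = (0.0110026/0.0112370 − 1)×1000 = (0.979140 − 1)×1000 = -20.860 per mil
f_A = (δ_mix − δ_B)/(δ_A − δ_B) = (-45.6 − (-20.860))/(-88.048 − (-20.860))
f_A = -24.740 / -67.189 = 0.3682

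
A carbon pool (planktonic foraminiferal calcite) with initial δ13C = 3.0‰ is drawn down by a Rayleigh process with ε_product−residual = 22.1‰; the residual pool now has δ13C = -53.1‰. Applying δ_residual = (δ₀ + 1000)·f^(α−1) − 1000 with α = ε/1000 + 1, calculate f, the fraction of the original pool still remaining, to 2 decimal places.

0.07

α − 1 = ε/1000 = 0.0221
(δ_res + 1000)/(δ₀ + 1000) = (-53.1 + 1000)/(3.0 + 1000) = 946.9/1003.0 = 0.944068
f = 0.944068^(1/0.0221) = exp(ln(0.944068)/0.0221) = exp(-0.05756/0.0221)
f = exp(-2.6044) = 0.0739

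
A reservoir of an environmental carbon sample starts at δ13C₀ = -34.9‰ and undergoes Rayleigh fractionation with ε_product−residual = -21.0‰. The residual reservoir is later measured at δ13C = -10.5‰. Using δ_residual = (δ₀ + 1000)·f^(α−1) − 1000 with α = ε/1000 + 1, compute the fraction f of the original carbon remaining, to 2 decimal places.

0.30

α − 1 = ε/1000 = -0.0210
(δ_res + 1000)/(δ₀ + 1000) = (-10.5 + 1000)/(-34.9 + 1000) = 989.5/965.1 = 1.025282
f = 1.025282^(1/-0.0210) = exp(ln(1.025282)/-0.0210) = exp(0.02497/-0.0210)
f = exp(-1.1890) = 0.3045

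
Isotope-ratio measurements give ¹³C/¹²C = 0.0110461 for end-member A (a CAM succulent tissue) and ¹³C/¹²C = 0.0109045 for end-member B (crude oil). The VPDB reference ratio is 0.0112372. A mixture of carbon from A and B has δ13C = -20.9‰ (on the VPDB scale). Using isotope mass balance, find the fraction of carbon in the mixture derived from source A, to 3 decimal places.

0.691

δ_A = (0.0110461/0.0112372 − 1)×1000 = (0.982994 − 1)×1000 = -17.006‰
δ_B = (0.0109045/0.0112372 − 1)×1000 = (0.970393 − 1)×1000 = -29.607‰
f_A = (δ_mix − δ_B)/(δ_A − δ_B) = (-20.9 − (-29.607))/(-17.006 − (-29.607))
f_A = 8.707 / 12.601 = 0.6910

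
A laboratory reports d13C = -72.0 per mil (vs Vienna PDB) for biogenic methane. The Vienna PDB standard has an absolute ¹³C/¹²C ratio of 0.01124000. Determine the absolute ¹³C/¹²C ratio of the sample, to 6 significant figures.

0.0104307

R_sample = R_standard × (d13C/1000 + 1)
R_sample = 0.01124000 × (-72.0/1000 + 1) = 0.01124000 × 0.928000
R_sample = 0.0104307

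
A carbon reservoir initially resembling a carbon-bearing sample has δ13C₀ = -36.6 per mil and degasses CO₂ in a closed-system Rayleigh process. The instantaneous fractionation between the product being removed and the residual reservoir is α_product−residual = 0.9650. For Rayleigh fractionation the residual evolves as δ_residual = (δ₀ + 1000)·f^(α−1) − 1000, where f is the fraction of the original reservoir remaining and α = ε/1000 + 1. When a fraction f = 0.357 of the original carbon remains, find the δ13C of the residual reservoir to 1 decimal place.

-1.2 per mil

Rayleigh residual: δ_res = (δ₀ + 1000)·f^(α−1) − 1000
α − 1 = -0.03500
f^(α−1) = 0.357^(-0.03500) = 1.036708
δ_res = (-36.6 + 1000) × 1.036708 − 1000 = 998.765 − 1000 = -1.24 per mil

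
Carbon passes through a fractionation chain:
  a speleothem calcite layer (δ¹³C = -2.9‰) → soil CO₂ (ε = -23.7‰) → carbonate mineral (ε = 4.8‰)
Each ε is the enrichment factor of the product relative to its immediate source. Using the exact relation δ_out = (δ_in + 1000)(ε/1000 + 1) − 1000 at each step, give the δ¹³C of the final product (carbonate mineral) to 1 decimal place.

-21.9‰

step 1: δ = (-2.90 + 1000)·(-23.7/1000 + 1) − 1000 = -26.53‰
step 2: δ = (-26.53 + 1000)·(4.8/1000 + 1) − 1000 = -21.86‰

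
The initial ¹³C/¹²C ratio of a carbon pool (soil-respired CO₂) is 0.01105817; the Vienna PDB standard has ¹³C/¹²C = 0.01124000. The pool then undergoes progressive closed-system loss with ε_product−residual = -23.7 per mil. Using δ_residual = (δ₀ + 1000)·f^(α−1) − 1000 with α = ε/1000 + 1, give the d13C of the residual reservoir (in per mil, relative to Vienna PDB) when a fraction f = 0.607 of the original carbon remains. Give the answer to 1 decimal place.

δ₀ = (0.01105817/0.01124000 − 1)×1000 = (0.983823 − 1)×1000 = -16.177 per mil
α − 1 = ε/1000 = -0.0237
f^(α−1) = 0.607^(-0.0237) = 1.011902
δ_res = (-16.177 + 1000) × 1.011902 − 1000 = 995.532 − 1000 = -4.47 per mil

-4.5 per mil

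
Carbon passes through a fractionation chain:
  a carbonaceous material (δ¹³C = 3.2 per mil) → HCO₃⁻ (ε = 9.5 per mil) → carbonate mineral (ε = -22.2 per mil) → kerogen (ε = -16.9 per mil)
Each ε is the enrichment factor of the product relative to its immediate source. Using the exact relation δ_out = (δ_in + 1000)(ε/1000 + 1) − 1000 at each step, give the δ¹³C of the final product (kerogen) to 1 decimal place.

-26.5 per mil

step 1: δ = (3.20 + 1000)·(9.5/1000 + 1) − 1000 = 12.73 per mil
step 2: δ = (12.73 + 1000)·(-22.2/1000 + 1) − 1000 = -9.75 per mil
step 3: δ = (-9.75 + 1000)·(-16.9/1000 + 1) − 1000 = -26.49 per mil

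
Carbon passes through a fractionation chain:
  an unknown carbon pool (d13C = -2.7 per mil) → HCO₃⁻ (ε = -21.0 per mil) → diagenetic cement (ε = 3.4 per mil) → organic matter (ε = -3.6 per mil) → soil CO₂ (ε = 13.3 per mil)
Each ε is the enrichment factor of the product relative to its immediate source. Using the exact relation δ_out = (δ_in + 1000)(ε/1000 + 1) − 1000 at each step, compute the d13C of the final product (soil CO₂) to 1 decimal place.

step 1: δ = (-2.70 + 1000)·(-21.0/1000 + 1) − 1000 = -23.64 per mil
step 2: δ = (-23.64 + 1000)·(3.4/1000 + 1) − 1000 = -20.32 per mil
step 3: δ = (-20.32 + 1000)·(-3.6/1000 + 1) − 1000 = -23.85 per mil
step 4: δ = (-23.85 + 1000)·(13.3/1000 + 1) − 1000 = -10.87 per mil

-10.9 per mil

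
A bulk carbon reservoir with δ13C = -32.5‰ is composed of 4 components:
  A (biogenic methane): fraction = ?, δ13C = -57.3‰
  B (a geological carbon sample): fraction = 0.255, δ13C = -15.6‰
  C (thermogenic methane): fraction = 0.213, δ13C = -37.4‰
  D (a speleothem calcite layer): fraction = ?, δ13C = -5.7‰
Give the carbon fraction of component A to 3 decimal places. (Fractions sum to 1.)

0.340

Let f_A and f_D be the unknown fractions; fractions sum to 1 so f_A + f_D = 0.532.
Mass balance: Σ fᵢ·δᵢ = δ_bulk ⇒ f_A·(-57.3) + f_D·(-5.7) = -32.5 − (-11.944) = -20.556
Substitute f_D = 0.532 − f_A:
f_A·(-57.3 − -5.7) = -20.556 − 0.532×(-5.7) = -17.523
f_A = -17.523 / -51.6 = 0.3396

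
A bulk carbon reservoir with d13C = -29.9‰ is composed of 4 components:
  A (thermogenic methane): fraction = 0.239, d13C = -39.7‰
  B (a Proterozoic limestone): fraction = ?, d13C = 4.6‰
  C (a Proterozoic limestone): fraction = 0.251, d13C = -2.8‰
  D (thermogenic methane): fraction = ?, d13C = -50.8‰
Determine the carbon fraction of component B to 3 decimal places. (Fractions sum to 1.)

0.112

Let f_B and f_D be the unknown fractions; fractions sum to 1 so f_B + f_D = 0.510.
Mass balance: Σ fᵢ·δᵢ = δ_bulk ⇒ f_B·(4.6) + f_D·(-50.8) = -29.9 − (-10.191) = -19.709
Substitute f_D = 0.510 − f_B:
f_B·(4.6 − -50.8) = -19.709 − 0.510×(-50.8) = 6.199
f_B = 6.199 / 55.4 = 0.1119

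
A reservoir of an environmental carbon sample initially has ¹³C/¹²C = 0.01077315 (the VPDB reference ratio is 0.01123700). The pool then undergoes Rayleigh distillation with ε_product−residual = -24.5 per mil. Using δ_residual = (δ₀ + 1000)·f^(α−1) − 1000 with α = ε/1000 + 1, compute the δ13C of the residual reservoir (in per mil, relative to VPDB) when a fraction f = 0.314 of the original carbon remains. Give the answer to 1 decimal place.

-13.7 per mil

δ₀ = (0.01077315/0.01123700 − 1)×1000 = (0.958721 − 1)×1000 = -41.279 per mil
α − 1 = ε/1000 = -0.0245
f^(α−1) = 0.314^(-0.0245) = 1.028786
δ_res = (-41.279 + 1000) × 1.028786 − 1000 = 986.319 − 1000 = -13.68 per mil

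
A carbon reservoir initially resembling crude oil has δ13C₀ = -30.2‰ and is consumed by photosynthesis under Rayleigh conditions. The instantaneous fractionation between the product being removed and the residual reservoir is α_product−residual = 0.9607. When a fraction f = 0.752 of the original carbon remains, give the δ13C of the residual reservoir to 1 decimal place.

-19.3‰

Rayleigh residual: δ_res = (δ₀ + 1000)·f^(α−1) − 1000
α − 1 = -0.03930
f^(α−1) = 0.752^(-0.03930) = 1.011264
δ_res = (-30.2 + 1000) × 1.011264 − 1000 = 980.724 − 1000 = -19.28‰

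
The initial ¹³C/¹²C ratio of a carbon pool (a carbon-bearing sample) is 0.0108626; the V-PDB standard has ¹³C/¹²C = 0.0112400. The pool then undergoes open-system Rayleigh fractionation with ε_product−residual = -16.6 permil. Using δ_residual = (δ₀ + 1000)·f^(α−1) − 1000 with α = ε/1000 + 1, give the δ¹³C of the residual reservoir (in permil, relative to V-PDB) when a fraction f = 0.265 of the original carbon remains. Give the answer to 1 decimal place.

δ₀ = (0.0108626/0.0112400 − 1)×1000 = (0.966423 − 1)×1000 = -33.577 permil
α − 1 = ε/1000 = -0.0166
f^(α−1) = 0.265^(-0.0166) = 1.022290
δ_res = (-33.577 + 1000) × 1.022290 − 1000 = 987.965 − 1000 = -12.03 permil

-12.0 permil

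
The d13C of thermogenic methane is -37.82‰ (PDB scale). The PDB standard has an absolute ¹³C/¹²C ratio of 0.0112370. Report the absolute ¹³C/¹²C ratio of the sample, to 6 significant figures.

R_sample = R_standard × (d13C/1000 + 1)
R_sample = 0.0112370 × (-37.82/1000 + 1) = 0.0112370 × 0.962180
R_sample = 0.0108120

0.0108120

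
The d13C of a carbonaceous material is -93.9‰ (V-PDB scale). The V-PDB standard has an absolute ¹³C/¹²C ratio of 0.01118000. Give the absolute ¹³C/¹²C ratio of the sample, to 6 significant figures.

R_sample = R_standard × (d13C/1000 + 1)
R_sample = 0.01118000 × (-93.9/1000 + 1) = 0.01118000 × 0.906100
R_sample = 0.0101302

0.0101302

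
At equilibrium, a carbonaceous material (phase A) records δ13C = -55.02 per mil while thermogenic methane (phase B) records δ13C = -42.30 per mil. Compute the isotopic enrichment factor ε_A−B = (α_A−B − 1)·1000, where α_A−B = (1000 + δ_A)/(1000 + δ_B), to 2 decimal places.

-13.28 per mil

α_A−B = (1000 + -55.02) / (1000 + -42.30) = 944.98 / 957.70 = 0.986718
ε_A−B = (0.986718 − 1) × 1000 = -13.282 per mil
(The approximation ε ≈ δ_A − δ_B would give -12.72 per mil.)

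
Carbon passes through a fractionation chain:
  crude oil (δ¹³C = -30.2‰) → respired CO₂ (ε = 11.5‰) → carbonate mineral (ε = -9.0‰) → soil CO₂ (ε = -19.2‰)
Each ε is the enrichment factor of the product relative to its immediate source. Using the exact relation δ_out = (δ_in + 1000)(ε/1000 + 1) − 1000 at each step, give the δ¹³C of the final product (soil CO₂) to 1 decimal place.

step 1: δ = (-30.20 + 1000)·(11.5/1000 + 1) − 1000 = -19.05‰
step 2: δ = (-19.05 + 1000)·(-9.0/1000 + 1) − 1000 = -27.88‰
step 3: δ = (-27.88 + 1000)·(-19.2/1000 + 1) − 1000 = -46.54‰

-46.5‰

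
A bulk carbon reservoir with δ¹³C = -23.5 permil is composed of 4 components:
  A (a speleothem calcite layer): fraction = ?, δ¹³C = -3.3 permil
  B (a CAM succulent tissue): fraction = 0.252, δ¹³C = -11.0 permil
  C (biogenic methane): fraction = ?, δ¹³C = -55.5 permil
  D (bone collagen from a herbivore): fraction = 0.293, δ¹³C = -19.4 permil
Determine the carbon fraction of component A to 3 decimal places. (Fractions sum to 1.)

0.196

Let f_A and f_C be the unknown fractions; fractions sum to 1 so f_A + f_C = 0.455.
Mass balance: Σ fᵢ·δᵢ = δ_bulk ⇒ f_A·(-3.3) + f_C·(-55.5) = -23.5 − (-8.456) = -15.044
Substitute f_C = 0.455 − f_A:
f_A·(-3.3 − -55.5) = -15.044 − 0.455×(-55.5) = 10.209
f_A = 10.209 / 52.2 = 0.1956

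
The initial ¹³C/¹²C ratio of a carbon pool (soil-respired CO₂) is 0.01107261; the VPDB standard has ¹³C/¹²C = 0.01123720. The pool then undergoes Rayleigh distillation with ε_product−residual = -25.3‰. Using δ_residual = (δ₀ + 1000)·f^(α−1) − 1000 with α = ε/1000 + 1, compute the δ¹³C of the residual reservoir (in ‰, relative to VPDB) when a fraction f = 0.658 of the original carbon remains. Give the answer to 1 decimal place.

-4.2‰

δ₀ = (0.01107261/0.01123720 − 1)×1000 = (0.985353 − 1)×1000 = -14.647‰
α − 1 = ε/1000 = -0.0253
f^(α−1) = 0.658^(-0.0253) = 1.010646
δ_res = (-14.647 + 1000) × 1.010646 − 1000 = 995.843 − 1000 = -4.16‰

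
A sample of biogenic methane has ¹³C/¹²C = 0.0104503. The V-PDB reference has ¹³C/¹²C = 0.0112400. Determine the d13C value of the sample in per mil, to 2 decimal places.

d13C = (R_sample / R_standard − 1) × 1000
R_sample / R_standard = 0.0104503 / 0.0112400 = 0.929742
d13C = (0.929742 − 1) × 1000 = -70.258 per mil

-70.26 per mil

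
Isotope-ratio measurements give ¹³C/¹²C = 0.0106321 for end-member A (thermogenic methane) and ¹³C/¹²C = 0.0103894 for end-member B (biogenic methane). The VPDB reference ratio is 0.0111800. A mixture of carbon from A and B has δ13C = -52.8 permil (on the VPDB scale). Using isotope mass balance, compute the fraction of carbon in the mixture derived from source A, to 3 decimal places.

δ_A = (0.0106321/0.0111800 − 1)×1000 = (0.950993 − 1)×1000 = -49.007 permil
δ_B = (0.0103894/0.0111800 − 1)×1000 = (0.929284 − 1)×1000 = -70.716 permil
f_A = (δ_mix − δ_B)/(δ_A − δ_B) = (-52.8 − (-70.716))/(-49.007 − (-70.716))
f_A = 17.916 / 21.708 = 0.8253

0.825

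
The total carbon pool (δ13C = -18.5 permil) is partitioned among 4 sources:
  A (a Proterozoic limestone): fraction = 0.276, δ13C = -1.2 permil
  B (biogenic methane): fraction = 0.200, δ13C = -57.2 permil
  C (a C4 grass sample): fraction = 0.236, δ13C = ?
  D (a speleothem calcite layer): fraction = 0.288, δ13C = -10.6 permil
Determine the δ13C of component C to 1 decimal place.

-15.6 permil

Isotope mass balance: δ_bulk = Σ fᵢ·δᵢ.
-18.5 = 0.276×(-1.2) + 0.200×(-57.2) + 0.236×δ_C + 0.288×(-10.6)
0.236·δ_C = -18.5 − (-14.824) = -3.676
δ_C = -3.676 / 0.236 = -15.58 permil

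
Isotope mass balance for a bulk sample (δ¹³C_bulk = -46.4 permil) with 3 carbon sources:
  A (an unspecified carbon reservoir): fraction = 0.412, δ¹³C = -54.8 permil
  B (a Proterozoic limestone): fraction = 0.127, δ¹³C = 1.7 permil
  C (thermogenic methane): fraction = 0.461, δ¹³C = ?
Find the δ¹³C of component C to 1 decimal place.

Isotope mass balance: δ_bulk = Σ fᵢ·δᵢ.
-46.4 = 0.412×(-54.8) + 0.127×(1.7) + 0.461×δ_C
0.461·δ_C = -46.4 − (-22.362) = -24.038
δ_C = -24.038 / 0.461 = -52.14 permil

-52.1 permil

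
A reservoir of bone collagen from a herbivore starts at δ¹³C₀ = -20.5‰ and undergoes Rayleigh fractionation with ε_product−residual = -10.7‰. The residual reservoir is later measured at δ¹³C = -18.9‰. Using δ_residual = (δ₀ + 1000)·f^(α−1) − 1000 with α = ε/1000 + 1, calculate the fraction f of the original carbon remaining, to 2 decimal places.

α − 1 = ε/1000 = -0.0107
(δ_res + 1000)/(δ₀ + 1000) = (-18.9 + 1000)/(-20.5 + 1000) = 981.1/979.5 = 1.001633
f = 1.001633^(1/-0.0107) = exp(ln(1.001633)/-0.0107) = exp(0.00163/-0.0107)
f = exp(-0.1525) = 0.8585

0.86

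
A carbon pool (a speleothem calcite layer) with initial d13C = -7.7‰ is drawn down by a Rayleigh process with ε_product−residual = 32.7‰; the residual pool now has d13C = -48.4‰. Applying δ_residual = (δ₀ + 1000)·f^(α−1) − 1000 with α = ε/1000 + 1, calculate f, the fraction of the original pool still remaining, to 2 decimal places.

0.28

α − 1 = ε/1000 = 0.0327
(δ_res + 1000)/(δ₀ + 1000) = (-48.4 + 1000)/(-7.7 + 1000) = 951.6/992.3 = 0.958984
f = 0.958984^(1/0.0327) = exp(ln(0.958984)/0.0327) = exp(-0.04188/0.0327)
f = exp(-1.2808) = 0.2778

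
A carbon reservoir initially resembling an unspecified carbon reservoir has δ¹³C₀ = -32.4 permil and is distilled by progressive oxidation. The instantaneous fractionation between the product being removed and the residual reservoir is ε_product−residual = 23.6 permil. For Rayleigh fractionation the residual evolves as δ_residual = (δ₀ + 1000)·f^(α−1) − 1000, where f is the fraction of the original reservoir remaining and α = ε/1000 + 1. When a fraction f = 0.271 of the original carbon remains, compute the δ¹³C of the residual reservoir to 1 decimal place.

Rayleigh residual: δ_res = (δ₀ + 1000)·f^(α−1) − 1000
α = ε/1000 + 1 = 1.02360, so α − 1 = 0.02360
f^(α−1) = 0.271^(0.02360) = 0.969657
δ_res = (-32.4 + 1000) × 0.969657 − 1000 = 938.240 − 1000 = -61.76 permil

-61.8 permil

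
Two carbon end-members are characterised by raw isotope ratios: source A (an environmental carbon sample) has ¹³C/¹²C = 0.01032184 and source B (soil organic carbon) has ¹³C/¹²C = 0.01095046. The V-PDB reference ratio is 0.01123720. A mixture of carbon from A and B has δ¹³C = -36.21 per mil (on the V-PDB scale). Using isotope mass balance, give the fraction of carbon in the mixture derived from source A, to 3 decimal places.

0.191

δ_A = (0.01032184/0.01123720 − 1)×1000 = (0.918542 − 1)×1000 = -81.458 per mil
δ_B = (0.01095046/0.01123720 − 1)×1000 = (0.974483 − 1)×1000 = -25.517 per mil
f_A = (δ_mix − δ_B)/(δ_A − δ_B) = (-36.21 − (-25.517))/(-81.458 − (-25.517))
f_A = -10.693 / -55.941 = 0.1911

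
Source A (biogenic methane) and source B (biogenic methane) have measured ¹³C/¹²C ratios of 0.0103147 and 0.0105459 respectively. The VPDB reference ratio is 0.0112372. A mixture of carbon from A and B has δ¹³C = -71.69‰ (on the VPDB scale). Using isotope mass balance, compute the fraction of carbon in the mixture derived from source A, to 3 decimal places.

δ_A = (0.0103147/0.0112372 − 1)×1000 = (0.917907 − 1)×1000 = -82.093‰
δ_B = (0.0105459/0.0112372 − 1)×1000 = (0.938481 − 1)×1000 = -61.519‰
f_A = (δ_mix − δ_B)/(δ_A − δ_B) = (-71.69 − (-61.519))/(-82.093 − (-61.519))
f_A = -10.171 / -20.575 = 0.4944

0.494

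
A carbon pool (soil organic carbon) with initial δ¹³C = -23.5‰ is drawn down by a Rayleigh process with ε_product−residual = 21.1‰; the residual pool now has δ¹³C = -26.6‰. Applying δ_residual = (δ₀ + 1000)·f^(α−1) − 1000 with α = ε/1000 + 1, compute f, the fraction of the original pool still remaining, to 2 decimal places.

0.86

α − 1 = ε/1000 = 0.0211
(δ_res + 1000)/(δ₀ + 1000) = (-26.6 + 1000)/(-23.5 + 1000) = 973.4/976.5 = 0.996825
f = 0.996825^(1/0.0211) = exp(ln(0.996825)/0.0211) = exp(-0.00318/0.0211)
f = exp(-0.1507) = 0.8601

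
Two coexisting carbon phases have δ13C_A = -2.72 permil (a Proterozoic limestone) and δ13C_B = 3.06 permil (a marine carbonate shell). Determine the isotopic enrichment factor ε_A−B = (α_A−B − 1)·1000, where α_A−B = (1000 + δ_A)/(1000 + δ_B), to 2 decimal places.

-5.76 permil

α_A−B = (1000 + -2.72) / (1000 + 3.06) = 997.28 / 1003.06 = 0.994238
ε_A−B = (0.994238 − 1) × 1000 = -5.762 permil
(The approximation ε ≈ δ_A − δ_B would give -5.78 permil.)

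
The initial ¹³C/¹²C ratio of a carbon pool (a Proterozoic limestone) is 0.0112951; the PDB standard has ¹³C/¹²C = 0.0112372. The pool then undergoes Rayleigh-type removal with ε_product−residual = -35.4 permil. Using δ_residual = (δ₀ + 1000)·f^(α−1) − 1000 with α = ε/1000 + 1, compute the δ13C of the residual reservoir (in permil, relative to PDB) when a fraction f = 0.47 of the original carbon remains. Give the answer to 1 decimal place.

32.4 permil

δ₀ = (0.0112951/0.0112372 − 1)×1000 = (1.005153 − 1)×1000 = 5.153 permil
α − 1 = ε/1000 = -0.0354
f^(α−1) = 0.47^(-0.0354) = 1.027088
δ_res = (5.153 + 1000) × 1.027088 − 1000 = 1032.380 − 1000 = 32.38 permil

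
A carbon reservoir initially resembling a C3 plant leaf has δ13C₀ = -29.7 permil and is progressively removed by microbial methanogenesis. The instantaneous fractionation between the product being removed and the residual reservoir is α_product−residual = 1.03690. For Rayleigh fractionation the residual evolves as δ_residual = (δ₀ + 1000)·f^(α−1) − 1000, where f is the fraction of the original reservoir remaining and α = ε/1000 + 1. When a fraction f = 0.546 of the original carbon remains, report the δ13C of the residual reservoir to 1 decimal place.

-51.1 permil

Rayleigh residual: δ_res = (δ₀ + 1000)·f^(α−1) − 1000
α − 1 = 0.03690
f^(α−1) = 0.546^(0.03690) = 0.977918
δ_res = (-29.7 + 1000) × 0.977918 − 1000 = 948.874 − 1000 = -51.13 permil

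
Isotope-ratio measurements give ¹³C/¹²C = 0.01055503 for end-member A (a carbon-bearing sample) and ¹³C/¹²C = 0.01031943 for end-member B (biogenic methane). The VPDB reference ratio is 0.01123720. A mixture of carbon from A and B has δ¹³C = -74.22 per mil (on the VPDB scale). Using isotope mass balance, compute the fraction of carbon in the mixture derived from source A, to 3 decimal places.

δ_A = (0.01055503/0.01123720 − 1)×1000 = (0.939294 − 1)×1000 = -60.706 per mil
δ_B = (0.01031943/0.01123720 − 1)×1000 = (0.918328 − 1)×1000 = -81.672 per mil
f_A = (δ_mix − δ_B)/(δ_A − δ_B) = (-74.22 − (-81.672))/(-60.706 − (-81.672))
f_A = 7.452 / 20.966 = 0.3555

0.355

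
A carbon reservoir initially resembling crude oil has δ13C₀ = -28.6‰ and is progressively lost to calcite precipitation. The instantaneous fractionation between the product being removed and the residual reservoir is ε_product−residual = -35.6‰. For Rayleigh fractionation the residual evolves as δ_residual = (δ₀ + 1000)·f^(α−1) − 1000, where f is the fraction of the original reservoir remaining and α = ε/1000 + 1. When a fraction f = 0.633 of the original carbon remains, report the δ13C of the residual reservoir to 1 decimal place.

Rayleigh residual: δ_res = (δ₀ + 1000)·f^(α−1) − 1000
α = ε/1000 + 1 = 0.96440, so α − 1 = -0.03560
f^(α−1) = 0.633^(-0.03560) = 1.016413
δ_res = (-28.6 + 1000) × 1.016413 − 1000 = 987.343 − 1000 = -12.66‰

-12.7‰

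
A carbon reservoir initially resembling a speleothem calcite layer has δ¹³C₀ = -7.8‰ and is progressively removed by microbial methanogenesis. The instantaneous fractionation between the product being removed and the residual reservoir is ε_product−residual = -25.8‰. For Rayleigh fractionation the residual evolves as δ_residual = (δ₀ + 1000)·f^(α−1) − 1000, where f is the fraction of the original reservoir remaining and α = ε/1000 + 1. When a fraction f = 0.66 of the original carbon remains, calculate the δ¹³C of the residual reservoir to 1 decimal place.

2.9‰

Rayleigh residual: δ_res = (δ₀ + 1000)·f^(α−1) − 1000
α = ε/1000 + 1 = 0.97420, so α − 1 = -0.02580
f^(α−1) = 0.66^(-0.02580) = 1.010778
δ_res = (-7.8 + 1000) × 1.010778 − 1000 = 1002.894 − 1000 = 2.89‰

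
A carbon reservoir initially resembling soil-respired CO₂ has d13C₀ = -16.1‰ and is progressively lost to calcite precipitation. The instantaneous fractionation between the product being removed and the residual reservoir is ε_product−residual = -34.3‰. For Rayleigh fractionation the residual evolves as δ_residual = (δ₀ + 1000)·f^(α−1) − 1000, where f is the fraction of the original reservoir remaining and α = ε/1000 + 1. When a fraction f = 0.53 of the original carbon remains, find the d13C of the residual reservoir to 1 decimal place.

5.6‰

Rayleigh residual: δ_res = (δ₀ + 1000)·f^(α−1) − 1000
α = ε/1000 + 1 = 0.96570, so α − 1 = -0.03430
f^(α−1) = 0.53^(-0.03430) = 1.022015
δ_res = (-16.1 + 1000) × 1.022015 − 1000 = 1005.561 − 1000 = 5.56‰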